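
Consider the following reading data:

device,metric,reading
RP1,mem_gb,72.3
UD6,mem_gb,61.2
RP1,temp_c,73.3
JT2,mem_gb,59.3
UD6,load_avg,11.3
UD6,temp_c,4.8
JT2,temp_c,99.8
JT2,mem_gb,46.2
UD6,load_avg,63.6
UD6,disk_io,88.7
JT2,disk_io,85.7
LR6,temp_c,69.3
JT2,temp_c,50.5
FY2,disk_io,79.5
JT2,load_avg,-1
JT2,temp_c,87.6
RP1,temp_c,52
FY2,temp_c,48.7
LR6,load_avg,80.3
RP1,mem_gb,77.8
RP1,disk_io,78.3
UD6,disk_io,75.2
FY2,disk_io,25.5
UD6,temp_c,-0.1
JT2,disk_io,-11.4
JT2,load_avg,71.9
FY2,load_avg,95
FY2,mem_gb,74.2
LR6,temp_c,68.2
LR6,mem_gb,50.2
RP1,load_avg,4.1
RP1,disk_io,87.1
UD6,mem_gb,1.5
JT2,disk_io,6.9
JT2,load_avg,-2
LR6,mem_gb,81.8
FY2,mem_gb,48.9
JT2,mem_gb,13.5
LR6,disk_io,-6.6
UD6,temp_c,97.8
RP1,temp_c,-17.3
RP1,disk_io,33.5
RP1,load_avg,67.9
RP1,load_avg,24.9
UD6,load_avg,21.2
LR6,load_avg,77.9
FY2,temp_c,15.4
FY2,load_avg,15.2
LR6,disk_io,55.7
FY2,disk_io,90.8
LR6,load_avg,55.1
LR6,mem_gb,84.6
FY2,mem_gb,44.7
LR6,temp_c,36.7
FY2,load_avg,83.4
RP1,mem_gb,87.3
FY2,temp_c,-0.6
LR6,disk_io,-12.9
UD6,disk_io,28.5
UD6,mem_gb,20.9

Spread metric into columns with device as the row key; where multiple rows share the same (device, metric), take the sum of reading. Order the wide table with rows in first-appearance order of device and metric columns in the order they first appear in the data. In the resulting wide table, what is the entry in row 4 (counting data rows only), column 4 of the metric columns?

36.2

With rows in first-appearance order of device, row 4 is device=LR6. metric columns in first-appearance order: mem_gb, temp_c, load_avg, disk_io; column 4 is disk_io.
Long rows with device=LR6, metric=disk_io: -6.6 + 55.7 + -12.9 = 36.2.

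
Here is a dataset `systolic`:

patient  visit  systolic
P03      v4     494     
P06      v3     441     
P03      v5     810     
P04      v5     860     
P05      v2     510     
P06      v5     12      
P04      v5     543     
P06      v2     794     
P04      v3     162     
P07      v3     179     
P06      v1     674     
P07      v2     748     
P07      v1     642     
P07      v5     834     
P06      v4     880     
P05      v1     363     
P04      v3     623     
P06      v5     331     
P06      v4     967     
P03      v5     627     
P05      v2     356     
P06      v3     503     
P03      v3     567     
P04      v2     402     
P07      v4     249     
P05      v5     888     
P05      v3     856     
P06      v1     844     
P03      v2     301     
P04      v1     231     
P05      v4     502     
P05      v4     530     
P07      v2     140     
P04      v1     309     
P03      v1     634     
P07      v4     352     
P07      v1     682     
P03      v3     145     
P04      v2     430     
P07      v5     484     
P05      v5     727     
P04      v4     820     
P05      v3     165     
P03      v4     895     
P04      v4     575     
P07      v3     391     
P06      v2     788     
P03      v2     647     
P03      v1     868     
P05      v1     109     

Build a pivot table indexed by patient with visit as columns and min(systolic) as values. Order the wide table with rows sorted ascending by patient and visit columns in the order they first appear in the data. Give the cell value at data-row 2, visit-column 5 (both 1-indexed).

With rows sorted ascending by patient, row 2 is patient=P04. visit columns in first-appearance order: v4, v3, v5, v2, v1; column 5 is v1.
Long rows with patient=P04, visit=v1: min(231, 309) = 231.

231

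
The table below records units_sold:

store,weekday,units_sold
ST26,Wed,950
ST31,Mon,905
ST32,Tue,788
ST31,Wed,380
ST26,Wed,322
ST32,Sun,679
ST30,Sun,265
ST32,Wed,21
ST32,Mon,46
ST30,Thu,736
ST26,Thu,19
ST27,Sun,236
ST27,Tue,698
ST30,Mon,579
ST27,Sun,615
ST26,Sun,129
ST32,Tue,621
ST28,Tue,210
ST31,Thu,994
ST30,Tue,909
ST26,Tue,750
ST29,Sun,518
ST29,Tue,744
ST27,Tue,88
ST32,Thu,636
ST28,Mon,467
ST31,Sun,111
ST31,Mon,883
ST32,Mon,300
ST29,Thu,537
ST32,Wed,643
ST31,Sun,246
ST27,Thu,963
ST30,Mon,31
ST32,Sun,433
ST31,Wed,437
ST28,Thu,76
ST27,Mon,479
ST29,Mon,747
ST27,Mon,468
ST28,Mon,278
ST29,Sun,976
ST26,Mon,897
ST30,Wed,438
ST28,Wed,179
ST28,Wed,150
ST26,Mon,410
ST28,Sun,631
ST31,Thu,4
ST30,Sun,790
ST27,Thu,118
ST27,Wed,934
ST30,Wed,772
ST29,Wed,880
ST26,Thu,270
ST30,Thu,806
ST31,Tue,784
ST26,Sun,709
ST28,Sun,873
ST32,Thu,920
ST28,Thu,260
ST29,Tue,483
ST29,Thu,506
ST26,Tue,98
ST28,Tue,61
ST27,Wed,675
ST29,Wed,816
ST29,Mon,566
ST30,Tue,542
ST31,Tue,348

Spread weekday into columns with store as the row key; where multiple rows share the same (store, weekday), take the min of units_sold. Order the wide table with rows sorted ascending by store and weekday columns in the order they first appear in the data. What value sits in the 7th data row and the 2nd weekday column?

46

With rows sorted ascending by store, row 7 is store=ST32. weekday columns in first-appearance order: Wed, Mon, Tue, Sun, Thu; column 2 is Mon.
Long rows with store=ST32, weekday=Mon: min(46, 300) = 46.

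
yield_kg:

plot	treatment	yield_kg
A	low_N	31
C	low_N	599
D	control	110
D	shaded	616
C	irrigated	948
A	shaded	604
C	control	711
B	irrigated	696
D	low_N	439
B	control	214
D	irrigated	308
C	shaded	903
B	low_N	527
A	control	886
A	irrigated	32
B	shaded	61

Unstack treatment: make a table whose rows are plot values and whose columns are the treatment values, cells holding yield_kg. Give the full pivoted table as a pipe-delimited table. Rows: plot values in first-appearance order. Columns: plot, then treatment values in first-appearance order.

Columns: plot plus the 4 distinct treatment values (low_N, control, shaded, irrigated).
For example, row A column low_N takes yield_kg=31 from the long row (A, low_N).

| plot | low_N | control | shaded | irrigated |
| A | 31 | 886 | 604 | 32 |
| C | 599 | 711 | 903 | 948 |
| D | 439 | 110 | 616 | 308 |
| B | 527 | 214 | 61 | 696 |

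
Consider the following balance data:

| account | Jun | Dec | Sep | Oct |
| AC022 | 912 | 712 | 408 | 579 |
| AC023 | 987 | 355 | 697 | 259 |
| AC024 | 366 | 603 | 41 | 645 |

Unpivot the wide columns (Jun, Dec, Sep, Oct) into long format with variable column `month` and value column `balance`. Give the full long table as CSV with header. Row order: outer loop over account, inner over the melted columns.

Each (account, column) pair becomes one row: 3 × 4 = 12 rows.
For example, (AC022, Jun) → balance=912.

account,month,balance
AC022,Jun,912
AC022,Dec,712
AC022,Sep,408
AC022,Oct,579
AC023,Jun,987
AC023,Dec,355
AC023,Sep,697
AC023,Oct,259
AC024,Jun,366
AC024,Dec,603
AC024,Sep,41
AC024,Oct,645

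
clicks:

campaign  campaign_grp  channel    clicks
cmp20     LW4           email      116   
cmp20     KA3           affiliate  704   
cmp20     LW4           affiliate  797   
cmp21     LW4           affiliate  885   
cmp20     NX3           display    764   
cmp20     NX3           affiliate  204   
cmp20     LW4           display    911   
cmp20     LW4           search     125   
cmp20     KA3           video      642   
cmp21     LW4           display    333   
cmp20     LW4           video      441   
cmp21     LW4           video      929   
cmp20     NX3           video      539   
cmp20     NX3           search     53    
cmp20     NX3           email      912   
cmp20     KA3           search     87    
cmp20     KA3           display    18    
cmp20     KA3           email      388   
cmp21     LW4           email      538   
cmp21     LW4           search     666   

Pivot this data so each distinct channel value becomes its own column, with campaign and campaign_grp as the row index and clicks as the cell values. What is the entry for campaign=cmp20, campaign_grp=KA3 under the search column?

Wide layout: rows indexed by campaign and campaign_grp, columns are the 5 distinct channel values (email, affiliate, display, search, video).
Cell (campaign=cmp20, campaign_grp=KA3, channel=search) draws from the long row where campaign=cmp20, campaign_grp=KA3 and channel=search, which has clicks=87.

87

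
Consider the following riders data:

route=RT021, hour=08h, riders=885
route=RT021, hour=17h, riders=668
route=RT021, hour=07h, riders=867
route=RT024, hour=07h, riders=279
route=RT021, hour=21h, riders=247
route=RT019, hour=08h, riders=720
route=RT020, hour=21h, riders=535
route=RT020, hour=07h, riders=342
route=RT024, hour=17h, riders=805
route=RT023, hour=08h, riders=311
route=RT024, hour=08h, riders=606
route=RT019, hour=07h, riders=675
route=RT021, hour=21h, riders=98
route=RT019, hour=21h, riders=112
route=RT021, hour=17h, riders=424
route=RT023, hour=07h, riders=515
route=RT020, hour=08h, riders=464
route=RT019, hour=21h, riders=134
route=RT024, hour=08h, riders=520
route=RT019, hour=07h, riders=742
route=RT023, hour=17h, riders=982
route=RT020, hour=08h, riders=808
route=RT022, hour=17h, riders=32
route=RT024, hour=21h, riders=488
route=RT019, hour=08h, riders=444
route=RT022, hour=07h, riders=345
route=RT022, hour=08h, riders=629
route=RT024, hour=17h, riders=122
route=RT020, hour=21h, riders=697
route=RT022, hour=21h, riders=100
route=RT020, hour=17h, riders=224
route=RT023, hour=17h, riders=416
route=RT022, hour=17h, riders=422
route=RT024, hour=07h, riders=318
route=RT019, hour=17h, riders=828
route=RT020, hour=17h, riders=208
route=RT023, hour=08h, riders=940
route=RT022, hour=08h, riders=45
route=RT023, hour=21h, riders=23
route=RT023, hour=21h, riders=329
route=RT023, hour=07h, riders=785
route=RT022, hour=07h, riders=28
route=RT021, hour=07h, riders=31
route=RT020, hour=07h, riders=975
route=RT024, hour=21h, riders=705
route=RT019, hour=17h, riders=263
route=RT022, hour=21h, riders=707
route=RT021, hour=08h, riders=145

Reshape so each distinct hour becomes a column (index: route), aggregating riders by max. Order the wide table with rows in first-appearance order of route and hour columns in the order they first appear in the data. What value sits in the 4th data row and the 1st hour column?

With rows in first-appearance order of route, row 4 is route=RT020. hour columns in first-appearance order: 08h, 17h, 07h, 21h; column 1 is 08h.
Long rows with route=RT020, hour=08h: max(464, 808) = 808.

808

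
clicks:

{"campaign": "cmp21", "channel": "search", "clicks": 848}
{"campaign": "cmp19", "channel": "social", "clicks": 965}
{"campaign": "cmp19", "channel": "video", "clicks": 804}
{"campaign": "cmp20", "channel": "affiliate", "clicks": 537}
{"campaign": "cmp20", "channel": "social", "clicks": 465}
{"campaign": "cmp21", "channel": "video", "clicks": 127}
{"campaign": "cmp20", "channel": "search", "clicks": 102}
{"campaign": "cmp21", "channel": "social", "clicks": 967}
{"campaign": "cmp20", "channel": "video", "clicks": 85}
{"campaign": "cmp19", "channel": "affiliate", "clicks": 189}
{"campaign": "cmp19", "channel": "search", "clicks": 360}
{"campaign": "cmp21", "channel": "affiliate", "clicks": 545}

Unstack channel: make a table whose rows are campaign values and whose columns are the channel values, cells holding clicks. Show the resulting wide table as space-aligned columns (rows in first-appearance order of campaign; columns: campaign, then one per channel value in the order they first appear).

campaign  search  social  video  affiliate
cmp21     848     967     127    545      
cmp19     360     965     804    189      
cmp20     102     465     85     537      

Columns: campaign plus the 4 distinct channel values (search, social, video, affiliate).
For example, row cmp21 column search takes clicks=848 from the long row (cmp21, search).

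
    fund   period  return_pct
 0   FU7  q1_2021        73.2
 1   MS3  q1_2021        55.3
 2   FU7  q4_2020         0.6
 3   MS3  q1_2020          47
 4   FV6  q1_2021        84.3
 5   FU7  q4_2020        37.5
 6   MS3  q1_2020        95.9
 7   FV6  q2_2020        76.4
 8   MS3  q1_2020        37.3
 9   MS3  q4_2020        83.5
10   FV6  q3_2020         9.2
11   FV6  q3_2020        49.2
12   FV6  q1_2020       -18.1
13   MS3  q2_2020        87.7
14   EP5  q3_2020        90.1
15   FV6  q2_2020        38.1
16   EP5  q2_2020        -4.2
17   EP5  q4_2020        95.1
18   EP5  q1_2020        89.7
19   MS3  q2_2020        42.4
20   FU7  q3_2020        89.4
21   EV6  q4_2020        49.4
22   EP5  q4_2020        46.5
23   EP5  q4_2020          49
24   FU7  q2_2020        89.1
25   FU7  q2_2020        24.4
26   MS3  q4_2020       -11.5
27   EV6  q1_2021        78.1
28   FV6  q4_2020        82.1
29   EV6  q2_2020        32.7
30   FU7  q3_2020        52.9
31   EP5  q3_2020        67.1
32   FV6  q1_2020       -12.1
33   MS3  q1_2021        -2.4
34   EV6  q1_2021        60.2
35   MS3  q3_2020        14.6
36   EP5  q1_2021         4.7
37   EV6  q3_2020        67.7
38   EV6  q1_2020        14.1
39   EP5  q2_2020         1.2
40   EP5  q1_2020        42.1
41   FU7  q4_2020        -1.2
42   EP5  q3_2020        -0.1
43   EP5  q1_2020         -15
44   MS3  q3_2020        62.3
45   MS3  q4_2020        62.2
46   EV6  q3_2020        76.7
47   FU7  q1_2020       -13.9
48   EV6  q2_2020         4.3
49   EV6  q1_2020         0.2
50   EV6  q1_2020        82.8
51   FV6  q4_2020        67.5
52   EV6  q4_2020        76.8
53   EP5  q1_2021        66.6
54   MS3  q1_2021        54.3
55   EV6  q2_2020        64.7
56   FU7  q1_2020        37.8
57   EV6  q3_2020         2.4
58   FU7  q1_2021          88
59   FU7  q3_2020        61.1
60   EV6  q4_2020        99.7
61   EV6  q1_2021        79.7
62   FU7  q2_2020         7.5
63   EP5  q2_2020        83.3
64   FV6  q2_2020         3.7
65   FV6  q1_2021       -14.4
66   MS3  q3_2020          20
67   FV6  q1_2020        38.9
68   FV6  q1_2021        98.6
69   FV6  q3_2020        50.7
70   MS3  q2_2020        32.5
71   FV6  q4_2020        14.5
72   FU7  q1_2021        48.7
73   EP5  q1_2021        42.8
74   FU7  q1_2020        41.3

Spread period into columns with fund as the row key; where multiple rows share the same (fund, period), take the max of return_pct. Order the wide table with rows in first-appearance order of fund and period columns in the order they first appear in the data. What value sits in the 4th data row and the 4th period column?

83.3

With rows in first-appearance order of fund, row 4 is fund=EP5. period columns in first-appearance order: q1_2021, q4_2020, q1_2020, q2_2020, q3_2020; column 4 is q2_2020.
Long rows with fund=EP5, period=q2_2020: max(-4.2, 1.2, 83.3) = 83.3.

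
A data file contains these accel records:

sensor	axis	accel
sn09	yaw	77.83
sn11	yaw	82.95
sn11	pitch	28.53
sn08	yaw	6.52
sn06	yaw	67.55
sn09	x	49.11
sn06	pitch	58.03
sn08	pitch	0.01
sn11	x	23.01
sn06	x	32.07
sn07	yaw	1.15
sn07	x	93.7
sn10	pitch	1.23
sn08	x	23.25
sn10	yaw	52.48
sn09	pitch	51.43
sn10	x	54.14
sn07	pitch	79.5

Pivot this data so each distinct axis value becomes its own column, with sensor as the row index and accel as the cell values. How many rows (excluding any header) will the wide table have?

6

6 distinct sensor values → 6 rows.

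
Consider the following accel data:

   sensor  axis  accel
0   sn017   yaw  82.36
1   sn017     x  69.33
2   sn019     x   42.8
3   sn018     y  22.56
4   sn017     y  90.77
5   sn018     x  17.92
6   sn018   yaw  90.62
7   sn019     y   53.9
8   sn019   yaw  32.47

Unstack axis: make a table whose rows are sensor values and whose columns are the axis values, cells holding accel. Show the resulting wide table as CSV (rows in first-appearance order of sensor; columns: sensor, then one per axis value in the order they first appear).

sensor,yaw,x,y
sn017,82.36,69.33,90.77
sn019,32.47,42.8,53.9
sn018,90.62,17.92,22.56

Columns: sensor plus the 3 distinct axis values (yaw, x, y).
For example, row sn017 column yaw takes accel=82.36 from the long row (sn017, yaw).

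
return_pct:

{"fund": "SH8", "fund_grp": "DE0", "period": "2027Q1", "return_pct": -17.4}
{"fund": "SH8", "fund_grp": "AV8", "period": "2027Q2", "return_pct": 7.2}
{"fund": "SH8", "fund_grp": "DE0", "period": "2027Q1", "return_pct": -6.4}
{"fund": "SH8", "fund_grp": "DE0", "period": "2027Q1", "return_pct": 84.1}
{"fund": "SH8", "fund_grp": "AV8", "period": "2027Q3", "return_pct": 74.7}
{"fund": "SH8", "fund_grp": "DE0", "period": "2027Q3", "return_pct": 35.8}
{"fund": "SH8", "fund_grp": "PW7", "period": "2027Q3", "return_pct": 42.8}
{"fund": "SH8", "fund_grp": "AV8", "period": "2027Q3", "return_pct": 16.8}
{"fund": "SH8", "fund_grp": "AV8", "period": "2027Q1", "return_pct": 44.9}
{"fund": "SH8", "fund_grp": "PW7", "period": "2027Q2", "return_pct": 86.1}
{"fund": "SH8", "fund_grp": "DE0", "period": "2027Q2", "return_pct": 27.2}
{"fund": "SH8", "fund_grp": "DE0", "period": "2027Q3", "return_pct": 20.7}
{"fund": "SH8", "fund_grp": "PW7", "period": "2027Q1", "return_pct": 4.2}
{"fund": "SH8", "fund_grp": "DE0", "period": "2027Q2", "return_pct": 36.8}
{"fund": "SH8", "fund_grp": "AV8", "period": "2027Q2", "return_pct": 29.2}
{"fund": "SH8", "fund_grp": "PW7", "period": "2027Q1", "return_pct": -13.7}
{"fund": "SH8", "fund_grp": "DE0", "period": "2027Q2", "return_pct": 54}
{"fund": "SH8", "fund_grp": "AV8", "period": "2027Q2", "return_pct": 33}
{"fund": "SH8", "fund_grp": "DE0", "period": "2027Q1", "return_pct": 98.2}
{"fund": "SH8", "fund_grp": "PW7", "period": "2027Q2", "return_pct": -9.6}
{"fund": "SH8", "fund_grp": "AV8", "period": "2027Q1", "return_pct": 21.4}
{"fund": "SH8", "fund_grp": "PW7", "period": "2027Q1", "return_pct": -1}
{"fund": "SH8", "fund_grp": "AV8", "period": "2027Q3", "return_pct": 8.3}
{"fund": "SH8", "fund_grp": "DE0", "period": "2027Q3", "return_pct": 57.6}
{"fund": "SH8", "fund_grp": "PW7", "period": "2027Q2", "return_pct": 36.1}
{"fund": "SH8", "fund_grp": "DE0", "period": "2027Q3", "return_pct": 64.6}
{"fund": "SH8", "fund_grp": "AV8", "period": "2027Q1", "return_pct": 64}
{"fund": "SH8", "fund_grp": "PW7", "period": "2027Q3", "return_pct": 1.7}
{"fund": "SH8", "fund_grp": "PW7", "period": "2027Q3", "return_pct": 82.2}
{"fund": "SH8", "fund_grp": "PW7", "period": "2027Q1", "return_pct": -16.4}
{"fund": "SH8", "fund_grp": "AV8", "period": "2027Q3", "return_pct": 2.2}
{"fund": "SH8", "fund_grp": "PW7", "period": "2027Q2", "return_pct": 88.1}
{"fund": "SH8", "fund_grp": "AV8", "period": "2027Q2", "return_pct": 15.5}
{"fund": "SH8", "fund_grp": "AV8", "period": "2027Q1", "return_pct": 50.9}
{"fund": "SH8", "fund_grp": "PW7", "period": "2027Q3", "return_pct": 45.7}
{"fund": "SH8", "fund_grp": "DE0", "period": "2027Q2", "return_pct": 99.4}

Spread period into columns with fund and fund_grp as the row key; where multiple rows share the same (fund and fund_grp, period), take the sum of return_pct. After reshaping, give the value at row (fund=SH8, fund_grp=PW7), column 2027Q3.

Rows with fund=SH8, fund_grp=PW7 and period=2027Q3: return_pct values are 42.8, 1.7, 82.2, 45.7.
42.8 + 1.7 + 82.2 + 45.7 = 172.4.

172.4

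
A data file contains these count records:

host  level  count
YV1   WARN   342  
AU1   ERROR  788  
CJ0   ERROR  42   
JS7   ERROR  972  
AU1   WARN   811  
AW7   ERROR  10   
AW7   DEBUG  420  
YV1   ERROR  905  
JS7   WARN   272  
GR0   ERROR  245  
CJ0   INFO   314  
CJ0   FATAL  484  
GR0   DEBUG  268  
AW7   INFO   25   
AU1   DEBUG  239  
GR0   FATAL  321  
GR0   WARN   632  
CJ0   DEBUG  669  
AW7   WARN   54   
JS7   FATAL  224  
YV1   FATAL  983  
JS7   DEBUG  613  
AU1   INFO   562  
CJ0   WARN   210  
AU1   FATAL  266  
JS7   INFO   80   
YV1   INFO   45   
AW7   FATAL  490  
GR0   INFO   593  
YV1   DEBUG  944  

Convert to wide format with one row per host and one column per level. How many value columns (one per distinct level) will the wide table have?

5 distinct level values: DEBUG, WARN, INFO, FATAL, ERROR.

5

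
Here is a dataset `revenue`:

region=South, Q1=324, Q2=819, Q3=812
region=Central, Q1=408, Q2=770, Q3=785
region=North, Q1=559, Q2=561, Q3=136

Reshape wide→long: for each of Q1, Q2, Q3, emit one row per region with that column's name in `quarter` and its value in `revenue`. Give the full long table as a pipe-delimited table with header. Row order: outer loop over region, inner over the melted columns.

Each (region, column) pair becomes one row: 3 × 3 = 9 rows.
For example, (South, Q1) → revenue=324.

| region | quarter | revenue |
| South | Q1 | 324 |
| South | Q2 | 819 |
| South | Q3 | 812 |
| Central | Q1 | 408 |
| Central | Q2 | 770 |
| Central | Q3 | 785 |
| North | Q1 | 559 |
| North | Q2 | 561 |
| North | Q3 | 136 |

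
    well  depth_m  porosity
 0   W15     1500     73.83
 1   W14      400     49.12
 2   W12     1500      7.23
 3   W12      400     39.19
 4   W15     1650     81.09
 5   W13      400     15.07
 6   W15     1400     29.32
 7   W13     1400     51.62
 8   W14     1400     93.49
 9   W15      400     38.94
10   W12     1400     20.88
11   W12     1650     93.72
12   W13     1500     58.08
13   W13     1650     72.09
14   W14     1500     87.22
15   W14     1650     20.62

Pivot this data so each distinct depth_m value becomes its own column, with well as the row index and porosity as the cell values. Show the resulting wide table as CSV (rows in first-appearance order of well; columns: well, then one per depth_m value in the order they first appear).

Columns: well plus the 4 distinct depth_m values (1500, 400, 1650, 1400).
For example, row W15 column 1500 takes porosity=73.83 from the long row (W15, 1500).

well,1500,400,1650,1400
W15,73.83,38.94,81.09,29.32
W14,87.22,49.12,20.62,93.49
W12,7.23,39.19,93.72,20.88
W13,58.08,15.07,72.09,51.62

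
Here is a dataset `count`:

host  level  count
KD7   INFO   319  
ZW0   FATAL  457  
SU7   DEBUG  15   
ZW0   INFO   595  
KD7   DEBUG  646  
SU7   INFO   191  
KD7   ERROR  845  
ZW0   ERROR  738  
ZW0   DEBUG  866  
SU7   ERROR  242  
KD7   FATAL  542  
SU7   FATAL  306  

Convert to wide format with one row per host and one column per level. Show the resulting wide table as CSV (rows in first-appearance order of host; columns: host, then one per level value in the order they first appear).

Columns: host plus the 4 distinct level values (INFO, FATAL, DEBUG, ERROR).
For example, row KD7 column INFO takes count=319 from the long row (KD7, INFO).

host,INFO,FATAL,DEBUG,ERROR
KD7,319,542,646,845
ZW0,595,457,866,738
SU7,191,306,15,242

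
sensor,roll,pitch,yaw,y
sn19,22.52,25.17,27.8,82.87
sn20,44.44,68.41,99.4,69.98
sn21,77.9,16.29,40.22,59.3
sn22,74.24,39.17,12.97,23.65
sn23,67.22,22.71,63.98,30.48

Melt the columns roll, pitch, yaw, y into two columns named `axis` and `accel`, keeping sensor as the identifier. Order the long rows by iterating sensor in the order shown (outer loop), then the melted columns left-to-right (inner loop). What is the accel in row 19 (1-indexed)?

20 rows total (5 × 4). Row 19: index ⌊(19-1)/4⌋ = 4 into sensor → sn23; (19-1) mod 4 = 2 into the melted columns → yaw.
So row 19 is (sn23, yaw, 63.98); accel = 63.98.

63.98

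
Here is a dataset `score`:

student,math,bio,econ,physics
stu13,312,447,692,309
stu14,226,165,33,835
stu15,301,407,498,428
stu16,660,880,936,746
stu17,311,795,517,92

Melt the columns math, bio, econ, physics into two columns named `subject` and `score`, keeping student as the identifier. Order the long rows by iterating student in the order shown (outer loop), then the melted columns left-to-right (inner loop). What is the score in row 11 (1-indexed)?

498

20 rows total (5 × 4). Row 11: index ⌊(11-1)/4⌋ = 2 into student → stu15; (11-1) mod 4 = 2 into the melted columns → econ.
So row 11 is (stu15, econ, 498); score = 498.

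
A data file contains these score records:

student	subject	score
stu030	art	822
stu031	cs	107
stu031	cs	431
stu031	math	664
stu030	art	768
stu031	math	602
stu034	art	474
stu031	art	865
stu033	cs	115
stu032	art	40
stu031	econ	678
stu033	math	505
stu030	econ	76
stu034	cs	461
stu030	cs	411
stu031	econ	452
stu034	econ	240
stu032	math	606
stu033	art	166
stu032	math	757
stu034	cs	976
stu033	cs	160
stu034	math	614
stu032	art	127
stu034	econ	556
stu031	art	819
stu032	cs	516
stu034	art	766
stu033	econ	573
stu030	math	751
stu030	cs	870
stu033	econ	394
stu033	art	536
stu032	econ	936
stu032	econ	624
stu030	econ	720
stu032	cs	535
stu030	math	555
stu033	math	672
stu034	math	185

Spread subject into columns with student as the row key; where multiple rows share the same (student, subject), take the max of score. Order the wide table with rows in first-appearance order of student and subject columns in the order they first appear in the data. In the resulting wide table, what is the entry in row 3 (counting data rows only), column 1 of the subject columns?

766

With rows in first-appearance order of student, row 3 is student=stu034. subject columns in first-appearance order: art, cs, math, econ; column 1 is art.
Long rows with student=stu034, subject=art: max(474, 766) = 766.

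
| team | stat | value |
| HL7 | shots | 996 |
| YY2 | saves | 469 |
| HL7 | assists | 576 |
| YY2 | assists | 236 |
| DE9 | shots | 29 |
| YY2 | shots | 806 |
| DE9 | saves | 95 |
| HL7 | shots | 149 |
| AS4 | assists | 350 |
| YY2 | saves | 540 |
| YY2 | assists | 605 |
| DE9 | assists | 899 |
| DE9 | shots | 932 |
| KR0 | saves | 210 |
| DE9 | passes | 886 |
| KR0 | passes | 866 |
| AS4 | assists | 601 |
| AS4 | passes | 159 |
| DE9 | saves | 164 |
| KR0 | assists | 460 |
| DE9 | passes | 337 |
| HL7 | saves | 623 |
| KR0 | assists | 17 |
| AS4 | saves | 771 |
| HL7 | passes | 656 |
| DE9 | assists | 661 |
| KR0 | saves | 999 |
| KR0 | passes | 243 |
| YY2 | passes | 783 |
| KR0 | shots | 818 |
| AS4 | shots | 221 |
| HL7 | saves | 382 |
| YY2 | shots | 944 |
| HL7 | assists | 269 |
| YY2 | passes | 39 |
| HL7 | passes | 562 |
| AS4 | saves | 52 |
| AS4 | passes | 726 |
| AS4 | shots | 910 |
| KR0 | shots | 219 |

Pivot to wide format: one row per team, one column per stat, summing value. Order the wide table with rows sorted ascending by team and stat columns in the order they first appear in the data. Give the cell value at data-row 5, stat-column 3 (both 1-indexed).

With rows sorted ascending by team, row 5 is team=YY2. stat columns in first-appearance order: shots, saves, assists, passes; column 3 is assists.
Long rows with team=YY2, stat=assists: 236 + 605 = 841.

841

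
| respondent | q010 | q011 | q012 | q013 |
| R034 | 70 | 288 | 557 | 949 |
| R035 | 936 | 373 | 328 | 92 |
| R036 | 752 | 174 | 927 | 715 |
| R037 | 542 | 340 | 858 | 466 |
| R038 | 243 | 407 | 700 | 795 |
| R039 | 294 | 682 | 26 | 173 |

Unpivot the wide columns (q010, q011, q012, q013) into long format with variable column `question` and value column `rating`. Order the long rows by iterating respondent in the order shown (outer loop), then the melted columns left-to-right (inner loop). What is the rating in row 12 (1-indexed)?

24 rows total (6 × 4). Row 12: index ⌊(12-1)/4⌋ = 2 into respondent → R036; (12-1) mod 4 = 3 into the melted columns → q013.
So row 12 is (R036, q013, 715); rating = 715.

715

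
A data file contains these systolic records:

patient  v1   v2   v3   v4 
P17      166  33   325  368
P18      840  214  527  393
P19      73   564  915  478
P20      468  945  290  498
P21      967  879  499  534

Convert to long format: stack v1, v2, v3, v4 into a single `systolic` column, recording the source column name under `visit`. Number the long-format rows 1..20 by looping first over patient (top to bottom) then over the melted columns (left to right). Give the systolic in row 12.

478

20 rows total (5 × 4). Row 12: index ⌊(12-1)/4⌋ = 2 into patient → P19; (12-1) mod 4 = 3 into the melted columns → v4.
So row 12 is (P19, v4, 478); systolic = 478.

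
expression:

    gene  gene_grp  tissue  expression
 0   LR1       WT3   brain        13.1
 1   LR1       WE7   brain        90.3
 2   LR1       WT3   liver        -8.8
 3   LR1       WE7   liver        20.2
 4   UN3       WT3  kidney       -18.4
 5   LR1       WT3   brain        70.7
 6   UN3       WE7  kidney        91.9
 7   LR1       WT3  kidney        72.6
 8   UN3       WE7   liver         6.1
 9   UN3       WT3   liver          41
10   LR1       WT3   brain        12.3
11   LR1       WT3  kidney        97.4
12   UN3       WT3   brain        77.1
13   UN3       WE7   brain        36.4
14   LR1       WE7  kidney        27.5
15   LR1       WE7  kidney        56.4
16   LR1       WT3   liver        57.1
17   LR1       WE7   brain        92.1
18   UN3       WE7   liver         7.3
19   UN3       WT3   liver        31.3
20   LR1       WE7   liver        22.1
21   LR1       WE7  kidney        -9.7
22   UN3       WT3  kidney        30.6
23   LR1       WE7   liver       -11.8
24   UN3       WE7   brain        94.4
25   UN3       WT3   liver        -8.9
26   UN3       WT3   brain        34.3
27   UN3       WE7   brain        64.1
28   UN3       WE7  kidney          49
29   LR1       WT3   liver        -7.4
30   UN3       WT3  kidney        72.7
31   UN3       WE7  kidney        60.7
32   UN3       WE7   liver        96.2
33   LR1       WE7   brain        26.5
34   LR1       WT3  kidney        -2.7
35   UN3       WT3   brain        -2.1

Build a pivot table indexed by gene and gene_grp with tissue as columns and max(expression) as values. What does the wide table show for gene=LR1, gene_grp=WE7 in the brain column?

92.1

Rows with gene=LR1, gene_grp=WE7 and tissue=brain: expression values are 90.3, 92.1, 26.5.
max(90.3, 92.1, 26.5) = 92.1.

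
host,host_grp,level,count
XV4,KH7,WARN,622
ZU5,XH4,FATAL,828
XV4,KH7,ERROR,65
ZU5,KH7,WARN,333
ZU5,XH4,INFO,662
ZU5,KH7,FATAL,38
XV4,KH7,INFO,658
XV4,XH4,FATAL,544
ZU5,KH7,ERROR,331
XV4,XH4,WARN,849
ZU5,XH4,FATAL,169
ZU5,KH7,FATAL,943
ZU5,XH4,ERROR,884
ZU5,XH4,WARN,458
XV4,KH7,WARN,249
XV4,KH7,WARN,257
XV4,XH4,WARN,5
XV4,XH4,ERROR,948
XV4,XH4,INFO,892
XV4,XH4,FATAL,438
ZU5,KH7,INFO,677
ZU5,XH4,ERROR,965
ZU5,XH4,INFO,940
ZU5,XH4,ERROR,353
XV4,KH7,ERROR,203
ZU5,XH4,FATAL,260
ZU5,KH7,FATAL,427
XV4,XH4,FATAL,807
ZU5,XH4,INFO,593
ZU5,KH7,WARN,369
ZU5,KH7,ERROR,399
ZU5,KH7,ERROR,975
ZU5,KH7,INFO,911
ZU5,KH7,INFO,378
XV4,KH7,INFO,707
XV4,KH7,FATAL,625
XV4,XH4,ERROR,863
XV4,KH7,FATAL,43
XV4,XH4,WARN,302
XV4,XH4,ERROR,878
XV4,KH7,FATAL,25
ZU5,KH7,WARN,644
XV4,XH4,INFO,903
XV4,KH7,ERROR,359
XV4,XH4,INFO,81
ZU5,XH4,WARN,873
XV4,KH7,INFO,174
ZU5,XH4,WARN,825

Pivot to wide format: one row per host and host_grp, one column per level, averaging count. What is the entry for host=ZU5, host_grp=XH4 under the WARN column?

718.67

Rows with host=ZU5, host_grp=XH4 and level=WARN: count values are 458, 873, 825.
(458 + 873 + 825) / 3 = 718.67.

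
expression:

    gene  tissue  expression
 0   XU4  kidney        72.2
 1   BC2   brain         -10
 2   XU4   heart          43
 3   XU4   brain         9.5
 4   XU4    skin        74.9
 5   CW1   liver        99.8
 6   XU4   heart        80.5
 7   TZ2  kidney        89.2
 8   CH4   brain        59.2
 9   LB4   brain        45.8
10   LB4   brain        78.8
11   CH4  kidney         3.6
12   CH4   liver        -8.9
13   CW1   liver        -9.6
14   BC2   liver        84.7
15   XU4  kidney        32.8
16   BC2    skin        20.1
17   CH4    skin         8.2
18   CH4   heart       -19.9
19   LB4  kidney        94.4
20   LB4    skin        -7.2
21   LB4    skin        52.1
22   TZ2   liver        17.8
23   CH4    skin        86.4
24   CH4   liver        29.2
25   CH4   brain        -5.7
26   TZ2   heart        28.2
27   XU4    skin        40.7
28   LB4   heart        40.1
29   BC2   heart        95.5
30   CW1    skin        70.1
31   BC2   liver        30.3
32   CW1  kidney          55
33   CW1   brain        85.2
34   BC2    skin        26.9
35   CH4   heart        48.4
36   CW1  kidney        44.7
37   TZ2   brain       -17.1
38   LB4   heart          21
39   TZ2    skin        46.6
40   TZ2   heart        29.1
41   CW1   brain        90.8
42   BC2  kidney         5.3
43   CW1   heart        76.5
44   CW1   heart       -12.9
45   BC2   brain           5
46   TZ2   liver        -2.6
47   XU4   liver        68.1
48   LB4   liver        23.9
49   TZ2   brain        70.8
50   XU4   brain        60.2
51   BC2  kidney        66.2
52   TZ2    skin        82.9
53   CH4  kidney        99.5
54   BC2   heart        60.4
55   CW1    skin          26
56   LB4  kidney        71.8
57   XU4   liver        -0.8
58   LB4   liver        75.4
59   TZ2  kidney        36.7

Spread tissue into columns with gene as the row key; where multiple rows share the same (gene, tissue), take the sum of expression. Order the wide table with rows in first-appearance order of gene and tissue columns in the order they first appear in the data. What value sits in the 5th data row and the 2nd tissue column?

53.5

With rows in first-appearance order of gene, row 5 is gene=CH4. tissue columns in first-appearance order: kidney, brain, heart, skin, liver; column 2 is brain.
Long rows with gene=CH4, tissue=brain: 59.2 + -5.7 = 53.5.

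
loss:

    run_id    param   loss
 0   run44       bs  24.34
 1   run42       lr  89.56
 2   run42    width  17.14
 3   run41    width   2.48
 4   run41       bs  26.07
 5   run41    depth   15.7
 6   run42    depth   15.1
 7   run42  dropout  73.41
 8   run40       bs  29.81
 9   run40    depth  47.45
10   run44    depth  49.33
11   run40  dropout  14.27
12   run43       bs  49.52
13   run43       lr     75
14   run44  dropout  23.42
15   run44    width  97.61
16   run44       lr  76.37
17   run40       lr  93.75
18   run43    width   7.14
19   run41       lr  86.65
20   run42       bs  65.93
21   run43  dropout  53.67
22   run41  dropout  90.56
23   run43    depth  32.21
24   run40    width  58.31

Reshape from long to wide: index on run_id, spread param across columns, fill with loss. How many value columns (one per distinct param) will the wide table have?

5

5 distinct param values: lr, bs, width, depth, dropout.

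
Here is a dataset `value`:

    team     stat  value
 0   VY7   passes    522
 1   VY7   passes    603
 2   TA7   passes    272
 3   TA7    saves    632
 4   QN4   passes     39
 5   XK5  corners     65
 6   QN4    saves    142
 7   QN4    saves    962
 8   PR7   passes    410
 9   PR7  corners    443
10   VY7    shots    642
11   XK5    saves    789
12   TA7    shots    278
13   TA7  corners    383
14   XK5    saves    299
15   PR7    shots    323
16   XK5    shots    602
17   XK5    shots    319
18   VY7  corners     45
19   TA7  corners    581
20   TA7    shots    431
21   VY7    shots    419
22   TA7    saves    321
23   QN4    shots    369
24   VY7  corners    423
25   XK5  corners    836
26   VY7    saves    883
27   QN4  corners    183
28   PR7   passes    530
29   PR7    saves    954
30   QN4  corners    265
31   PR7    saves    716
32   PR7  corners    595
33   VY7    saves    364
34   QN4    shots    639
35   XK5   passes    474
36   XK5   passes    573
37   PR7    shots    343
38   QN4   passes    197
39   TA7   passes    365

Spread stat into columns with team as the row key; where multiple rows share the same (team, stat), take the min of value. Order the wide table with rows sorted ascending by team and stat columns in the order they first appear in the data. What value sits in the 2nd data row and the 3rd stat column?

With rows sorted ascending by team, row 2 is team=QN4. stat columns in first-appearance order: passes, saves, corners, shots; column 3 is corners.
Long rows with team=QN4, stat=corners: min(183, 265) = 183.

183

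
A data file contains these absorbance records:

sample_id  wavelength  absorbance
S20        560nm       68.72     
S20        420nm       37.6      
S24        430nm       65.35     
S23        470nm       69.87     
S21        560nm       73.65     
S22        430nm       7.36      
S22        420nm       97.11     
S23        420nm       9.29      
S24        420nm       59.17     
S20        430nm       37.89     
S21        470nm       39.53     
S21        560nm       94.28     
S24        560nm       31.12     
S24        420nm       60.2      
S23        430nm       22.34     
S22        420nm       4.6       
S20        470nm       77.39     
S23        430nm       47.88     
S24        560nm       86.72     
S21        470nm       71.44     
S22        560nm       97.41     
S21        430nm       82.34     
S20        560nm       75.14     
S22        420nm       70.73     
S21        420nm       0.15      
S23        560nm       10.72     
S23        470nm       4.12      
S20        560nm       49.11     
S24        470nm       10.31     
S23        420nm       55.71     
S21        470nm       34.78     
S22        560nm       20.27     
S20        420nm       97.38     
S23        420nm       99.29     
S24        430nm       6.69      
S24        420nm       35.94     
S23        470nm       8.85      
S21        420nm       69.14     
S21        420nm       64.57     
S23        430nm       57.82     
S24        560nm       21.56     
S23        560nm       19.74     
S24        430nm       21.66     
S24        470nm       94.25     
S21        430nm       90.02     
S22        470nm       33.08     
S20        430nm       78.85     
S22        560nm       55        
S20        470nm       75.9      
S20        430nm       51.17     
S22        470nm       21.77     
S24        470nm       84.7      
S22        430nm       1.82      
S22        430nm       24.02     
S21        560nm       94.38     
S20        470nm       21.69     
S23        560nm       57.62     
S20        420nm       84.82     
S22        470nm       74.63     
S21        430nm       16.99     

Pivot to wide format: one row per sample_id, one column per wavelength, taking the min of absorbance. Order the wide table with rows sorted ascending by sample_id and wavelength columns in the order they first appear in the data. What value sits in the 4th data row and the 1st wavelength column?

10.72

With rows sorted ascending by sample_id, row 4 is sample_id=S23. wavelength columns in first-appearance order: 560nm, 420nm, 430nm, 470nm; column 1 is 560nm.
Long rows with sample_id=S23, wavelength=560nm: min(10.72, 19.74, 57.62) = 10.72.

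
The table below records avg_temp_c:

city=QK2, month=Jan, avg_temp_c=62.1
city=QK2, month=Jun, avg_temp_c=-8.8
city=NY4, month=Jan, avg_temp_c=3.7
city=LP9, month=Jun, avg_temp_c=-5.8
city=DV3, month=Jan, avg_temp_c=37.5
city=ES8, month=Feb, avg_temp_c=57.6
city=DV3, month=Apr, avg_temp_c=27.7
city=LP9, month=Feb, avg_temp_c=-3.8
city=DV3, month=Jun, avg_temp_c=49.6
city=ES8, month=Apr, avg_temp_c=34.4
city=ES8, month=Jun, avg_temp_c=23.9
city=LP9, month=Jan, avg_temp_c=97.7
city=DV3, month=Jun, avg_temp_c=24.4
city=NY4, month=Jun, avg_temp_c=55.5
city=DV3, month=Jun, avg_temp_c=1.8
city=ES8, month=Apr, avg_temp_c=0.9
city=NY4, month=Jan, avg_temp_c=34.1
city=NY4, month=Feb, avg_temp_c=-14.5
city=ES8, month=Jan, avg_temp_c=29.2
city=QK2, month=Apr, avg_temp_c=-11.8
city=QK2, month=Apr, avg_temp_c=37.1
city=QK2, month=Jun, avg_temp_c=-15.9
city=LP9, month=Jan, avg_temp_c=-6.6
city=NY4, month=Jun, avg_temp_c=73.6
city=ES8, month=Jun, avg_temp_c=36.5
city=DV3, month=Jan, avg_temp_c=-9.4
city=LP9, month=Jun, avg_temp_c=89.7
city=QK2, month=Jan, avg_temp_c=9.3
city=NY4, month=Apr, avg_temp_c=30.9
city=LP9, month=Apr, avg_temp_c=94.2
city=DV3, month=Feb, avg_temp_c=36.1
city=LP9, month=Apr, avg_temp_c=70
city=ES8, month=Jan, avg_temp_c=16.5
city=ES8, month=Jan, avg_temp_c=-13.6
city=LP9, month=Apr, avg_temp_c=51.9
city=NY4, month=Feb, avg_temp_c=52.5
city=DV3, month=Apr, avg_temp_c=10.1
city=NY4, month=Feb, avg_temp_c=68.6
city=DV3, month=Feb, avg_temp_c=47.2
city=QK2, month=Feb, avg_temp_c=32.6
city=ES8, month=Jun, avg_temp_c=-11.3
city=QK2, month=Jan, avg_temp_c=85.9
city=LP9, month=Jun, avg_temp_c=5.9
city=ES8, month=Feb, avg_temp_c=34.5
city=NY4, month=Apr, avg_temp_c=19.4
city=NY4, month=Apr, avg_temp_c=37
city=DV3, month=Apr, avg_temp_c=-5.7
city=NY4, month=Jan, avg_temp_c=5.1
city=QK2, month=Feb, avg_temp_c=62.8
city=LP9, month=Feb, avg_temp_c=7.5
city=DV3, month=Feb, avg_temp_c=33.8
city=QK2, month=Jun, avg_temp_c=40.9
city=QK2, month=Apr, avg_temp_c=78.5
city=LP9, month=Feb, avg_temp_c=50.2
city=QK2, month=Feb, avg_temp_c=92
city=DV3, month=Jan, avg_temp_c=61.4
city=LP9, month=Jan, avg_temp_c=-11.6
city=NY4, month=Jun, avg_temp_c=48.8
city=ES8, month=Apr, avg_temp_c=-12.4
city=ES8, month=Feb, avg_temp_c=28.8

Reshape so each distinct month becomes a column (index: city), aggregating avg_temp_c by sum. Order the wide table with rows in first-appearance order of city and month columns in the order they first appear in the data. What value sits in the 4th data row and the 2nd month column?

With rows in first-appearance order of city, row 4 is city=DV3. month columns in first-appearance order: Jan, Jun, Feb, Apr; column 2 is Jun.
Long rows with city=DV3, month=Jun: 49.6 + 24.4 + 1.8 = 75.8.

75.8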